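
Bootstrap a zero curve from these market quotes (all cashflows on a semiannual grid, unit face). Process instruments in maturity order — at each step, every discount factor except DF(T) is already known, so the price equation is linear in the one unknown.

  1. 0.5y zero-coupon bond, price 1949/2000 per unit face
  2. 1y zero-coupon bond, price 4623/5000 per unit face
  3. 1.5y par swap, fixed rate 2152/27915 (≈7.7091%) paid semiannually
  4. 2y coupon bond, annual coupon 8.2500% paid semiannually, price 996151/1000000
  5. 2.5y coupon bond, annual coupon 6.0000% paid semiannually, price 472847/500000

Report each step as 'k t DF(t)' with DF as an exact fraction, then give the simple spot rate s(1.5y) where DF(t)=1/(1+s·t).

1 1/2 1949/2000
2 1 4623/5000
3 3/2 2231/2500
4 2 8461/10000
5 5/2 4061/5000
s(1.5y) = (1/(2231/2500) − 1)/(3/2) = 538/6693 ≈ 8.0382%

step 1 [0.5y] zero: DF = P = 1949/2000 ≈ 0.974500
step 2 [1y] zero: DF = P = 4623/5000 ≈ 0.924600
step 3 [1.5y] swap r/2=1076/27915: DF=(1 − 1076/27915·(0.974500+0.924600))/(1+1076/27915) = 2231/2500 ≈ 0.892400
step 4 [2y] bond c/2=33/800: DF=(996151/1000000 − 33/800·(0.974500+0.924600+0.892400))/(1+33/800) = 8461/10000 ≈ 0.846100
step 5 [2.5y] bond c/2=3/100: DF=(472847/500000 − 3/100·(0.974500+0.924600+0.892400+0.846100))/(1+3/100) = 4061/5000 ≈ 0.812200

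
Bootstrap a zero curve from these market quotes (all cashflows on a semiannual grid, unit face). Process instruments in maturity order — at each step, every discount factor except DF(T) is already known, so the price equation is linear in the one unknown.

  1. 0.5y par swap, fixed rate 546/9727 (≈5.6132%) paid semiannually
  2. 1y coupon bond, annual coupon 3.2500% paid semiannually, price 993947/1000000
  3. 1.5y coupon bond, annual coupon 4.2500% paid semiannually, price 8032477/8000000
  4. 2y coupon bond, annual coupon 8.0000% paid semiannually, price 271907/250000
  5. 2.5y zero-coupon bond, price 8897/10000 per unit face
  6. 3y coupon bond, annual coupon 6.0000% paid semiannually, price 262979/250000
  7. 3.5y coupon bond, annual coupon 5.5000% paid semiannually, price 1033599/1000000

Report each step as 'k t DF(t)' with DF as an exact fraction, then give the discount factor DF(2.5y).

step 1 [0.5y] swap r/2=273/9727: DF=(1 − 273/9727·(0))/(1+273/9727) = 9727/10000 ≈ 0.972700
step 2 [1y] bond c/2=13/800: DF=(993947/1000000 − 13/800·(0.972700))/(1+13/800) = 77/80 ≈ 0.962500
step 3 [1.5y] bond c/2=17/800: DF=(8032477/8000000 − 17/800·(0.972700+0.962500))/(1+17/800) = 9429/10000 ≈ 0.942900
step 4 [2y] bond c/2=1/25: DF=(271907/250000 − 1/25·(0.972700+0.962500+0.942900))/(1+1/25) = 9351/10000 ≈ 0.935100
step 5 [2.5y] zero: DF = P = 8897/10000 ≈ 0.889700
step 6 [3y] bond c/2=3/100: DF=(262979/250000 − 3/100·(0.972700+0.962500+0.942900+0.935100+0.889700))/(1+3/100) = 8843/10000 ≈ 0.884300
step 7 [3.5y] bond c/2=11/400: DF=(1033599/1000000 − 11/400·(0.972700+0.962500+0.942900+0.935100+0.889700+0.884300))/(1+11/400) = 2141/2500 ≈ 0.856400

1 1/2 9727/10000
2 1 77/80
3 3/2 9429/10000
4 2 9351/10000
5 5/2 8897/10000
6 3 8843/10000
7 7/2 2141/2500
DF(2.5y) = 8897/10000 ≈ 0.889700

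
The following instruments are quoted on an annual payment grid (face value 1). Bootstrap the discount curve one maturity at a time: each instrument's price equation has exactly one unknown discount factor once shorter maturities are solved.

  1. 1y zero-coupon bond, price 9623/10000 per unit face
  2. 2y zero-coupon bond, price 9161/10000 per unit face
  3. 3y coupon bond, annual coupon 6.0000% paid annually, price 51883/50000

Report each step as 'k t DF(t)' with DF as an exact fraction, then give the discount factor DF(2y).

1 1 9623/10000
2 2 9161/10000
3 3 4363/5000
DF(2y) = 9161/10000 ≈ 0.916100

step 1 [1y] zero: DF = P = 9623/10000 ≈ 0.962300
step 2 [2y] zero: DF = P = 9161/10000 ≈ 0.916100
step 3 [3y] bond c/1=3/50: DF=(51883/50000 − 3/50·(0.962300+0.916100))/(1+3/50) = 4363/5000 ≈ 0.872600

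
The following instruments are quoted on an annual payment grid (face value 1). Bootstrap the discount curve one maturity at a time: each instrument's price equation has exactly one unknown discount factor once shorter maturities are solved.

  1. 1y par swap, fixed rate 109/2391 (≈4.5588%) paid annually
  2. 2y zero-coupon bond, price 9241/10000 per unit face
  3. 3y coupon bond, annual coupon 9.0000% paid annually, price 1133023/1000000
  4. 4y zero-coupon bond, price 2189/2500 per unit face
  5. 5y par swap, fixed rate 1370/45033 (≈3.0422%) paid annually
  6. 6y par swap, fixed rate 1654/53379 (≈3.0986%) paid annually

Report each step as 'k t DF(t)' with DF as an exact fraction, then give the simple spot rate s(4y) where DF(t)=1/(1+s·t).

1 1 2391/2500
2 2 9241/10000
3 3 4421/5000
4 4 2189/2500
5 5 863/1000
6 6 4173/5000
s(4y) = (1/(2189/2500) − 1)/(4) = 311/8756 ≈ 3.5519%

step 1 [1y] swap r/1=109/2391: DF=(1 − 109/2391·(0))/(1+109/2391) = 2391/2500 ≈ 0.956400
step 2 [2y] zero: DF = P = 9241/10000 ≈ 0.924100
step 3 [3y] bond c/1=9/100: DF=(1133023/1000000 − 9/100·(0.956400+0.924100))/(1+9/100) = 4421/5000 ≈ 0.884200
step 4 [4y] zero: DF = P = 2189/2500 ≈ 0.875600
step 5 [5y] swap r/1=1370/45033: DF=(1 − 1370/45033·(0.956400+0.924100+0.884200+0.875600))/(1+1370/45033) = 863/1000 ≈ 0.863000
step 6 [6y] swap r/1=1654/53379: DF=(1 − 1654/53379·(0.956400+0.924100+0.884200+0.875600+0.863000))/(1+1654/53379) = 4173/5000 ≈ 0.834600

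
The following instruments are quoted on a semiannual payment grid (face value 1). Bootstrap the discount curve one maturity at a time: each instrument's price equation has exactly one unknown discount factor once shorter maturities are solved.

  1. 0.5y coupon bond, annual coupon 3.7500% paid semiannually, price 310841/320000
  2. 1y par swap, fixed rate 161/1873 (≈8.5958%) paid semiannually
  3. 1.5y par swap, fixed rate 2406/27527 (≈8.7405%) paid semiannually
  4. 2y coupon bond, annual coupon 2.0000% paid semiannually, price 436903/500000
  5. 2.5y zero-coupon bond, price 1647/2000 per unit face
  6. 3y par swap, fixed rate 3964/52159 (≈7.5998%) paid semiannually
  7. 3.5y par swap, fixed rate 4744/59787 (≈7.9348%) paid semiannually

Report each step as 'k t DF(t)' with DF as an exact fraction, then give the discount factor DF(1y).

step 1 [0.5y] bond c/2=3/160: DF=(310841/320000 − 3/160·(0))/(1+3/160) = 1907/2000 ≈ 0.953500
step 2 [1y] swap r/2=161/3746: DF=(1 − 161/3746·(0.953500))/(1+161/3746) = 1839/2000 ≈ 0.919500
step 3 [1.5y] swap r/2=1203/27527: DF=(1 − 1203/27527·(0.953500+0.919500))/(1+1203/27527) = 8797/10000 ≈ 0.879700
step 4 [2y] bond c/2=1/100: DF=(436903/500000 − 1/100·(0.953500+0.919500+0.879700))/(1+1/100) = 8379/10000 ≈ 0.837900
step 5 [2.5y] zero: DF = P = 1647/2000 ≈ 0.823500
step 6 [3y] swap r/2=1982/52159: DF=(1 − 1982/52159·(0.953500+0.919500+0.879700+0.837900+0.823500))/(1+1982/52159) = 4009/5000 ≈ 0.801800
step 7 [3.5y] swap r/2=2372/59787: DF=(1 − 2372/59787·(0.953500+0.919500+0.879700+0.837900+0.823500+0.801800))/(1+2372/59787) = 1907/2500 ≈ 0.762800

1 1/2 1907/2000
2 1 1839/2000
3 3/2 8797/10000
4 2 8379/10000
5 5/2 1647/2000
6 3 4009/5000
7 7/2 1907/2500
DF(1y) = 1839/2000 ≈ 0.919500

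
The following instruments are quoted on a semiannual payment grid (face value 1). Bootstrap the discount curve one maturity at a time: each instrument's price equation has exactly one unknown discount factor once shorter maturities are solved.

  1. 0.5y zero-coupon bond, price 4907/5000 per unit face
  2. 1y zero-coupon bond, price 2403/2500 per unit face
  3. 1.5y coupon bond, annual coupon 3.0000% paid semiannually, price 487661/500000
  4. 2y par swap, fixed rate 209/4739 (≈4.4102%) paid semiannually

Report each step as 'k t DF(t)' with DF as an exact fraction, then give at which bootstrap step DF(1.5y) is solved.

1 1/2 4907/5000
2 1 2403/2500
3 3/2 4661/5000
4 2 2291/2500
DF(1.5y) is solved at step 3

step 1 [0.5y] zero: DF = P = 4907/5000 ≈ 0.981400
step 2 [1y] zero: DF = P = 2403/2500 ≈ 0.961200
step 3 [1.5y] bond c/2=3/200: DF=(487661/500000 − 3/200·(0.981400+0.961200))/(1+3/200) = 4661/5000 ≈ 0.932200
step 4 [2y] swap r/2=209/9478: DF=(1 − 209/9478·(0.981400+0.961200+0.932200))/(1+209/9478) = 2291/2500 ≈ 0.916400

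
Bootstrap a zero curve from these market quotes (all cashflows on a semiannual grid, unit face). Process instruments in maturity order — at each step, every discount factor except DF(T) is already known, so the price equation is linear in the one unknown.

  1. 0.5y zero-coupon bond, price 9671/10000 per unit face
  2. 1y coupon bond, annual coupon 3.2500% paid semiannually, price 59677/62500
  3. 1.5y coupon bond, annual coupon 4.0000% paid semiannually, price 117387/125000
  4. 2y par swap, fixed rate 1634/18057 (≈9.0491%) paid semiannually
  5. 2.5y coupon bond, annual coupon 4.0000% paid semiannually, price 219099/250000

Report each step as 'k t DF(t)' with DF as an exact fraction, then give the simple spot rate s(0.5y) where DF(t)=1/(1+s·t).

step 1 [0.5y] zero: DF = P = 9671/10000 ≈ 0.967100
step 2 [1y] bond c/2=13/800: DF=(59677/62500 − 13/800·(0.967100))/(1+13/800) = 9241/10000 ≈ 0.924100
step 3 [1.5y] bond c/2=1/50: DF=(117387/125000 − 1/50·(0.967100+0.924100))/(1+1/50) = 2209/2500 ≈ 0.883600
step 4 [2y] swap r/2=817/18057: DF=(1 − 817/18057·(0.967100+0.924100+0.883600))/(1+817/18057) = 4183/5000 ≈ 0.836600
step 5 [2.5y] bond c/2=1/50: DF=(219099/250000 − 1/50·(0.967100+0.924100+0.883600+0.836600))/(1+1/50) = 1971/2500 ≈ 0.788400

1 1/2 9671/10000
2 1 9241/10000
3 3/2 2209/2500
4 2 4183/5000
5 5/2 1971/2500
s(0.5y) = (1/(9671/10000) − 1)/(1/2) = 658/9671 ≈ 6.8038%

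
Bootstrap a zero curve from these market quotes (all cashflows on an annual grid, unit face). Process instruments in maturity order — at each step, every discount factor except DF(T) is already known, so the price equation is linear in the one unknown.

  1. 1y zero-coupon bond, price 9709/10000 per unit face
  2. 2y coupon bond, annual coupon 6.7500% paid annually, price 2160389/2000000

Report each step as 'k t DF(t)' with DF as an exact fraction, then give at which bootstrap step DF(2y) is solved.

step 1 [1y] zero: DF = P = 9709/10000 ≈ 0.970900
step 2 [2y] bond c/1=27/400: DF=(2160389/2000000 − 27/400·(0.970900))/(1+27/400) = 1901/2000 ≈ 0.950500

1 1 9709/10000
2 2 1901/2000
DF(2y) is solved at step 2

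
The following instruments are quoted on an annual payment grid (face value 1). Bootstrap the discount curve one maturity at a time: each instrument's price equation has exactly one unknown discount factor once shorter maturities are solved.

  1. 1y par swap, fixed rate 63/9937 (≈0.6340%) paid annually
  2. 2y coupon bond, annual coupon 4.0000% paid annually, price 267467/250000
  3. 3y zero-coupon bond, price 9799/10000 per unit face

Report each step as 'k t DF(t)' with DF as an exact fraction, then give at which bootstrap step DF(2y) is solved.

step 1 [1y] swap r/1=63/9937: DF=(1 − 63/9937·(0))/(1+63/9937) = 9937/10000 ≈ 0.993700
step 2 [2y] bond c/1=1/25: DF=(267467/250000 − 1/25·(0.993700))/(1+1/25) = 1981/2000 ≈ 0.990500
step 3 [3y] zero: DF = P = 9799/10000 ≈ 0.979900

1 1 9937/10000
2 2 1981/2000
3 3 9799/10000
DF(2y) is solved at step 2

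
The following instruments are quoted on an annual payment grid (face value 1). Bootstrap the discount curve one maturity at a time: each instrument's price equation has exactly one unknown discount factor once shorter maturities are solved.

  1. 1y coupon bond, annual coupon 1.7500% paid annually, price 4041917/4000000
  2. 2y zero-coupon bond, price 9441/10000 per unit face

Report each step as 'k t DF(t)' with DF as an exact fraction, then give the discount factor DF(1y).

step 1 [1y] bond c/1=7/400: DF=(4041917/4000000 − 7/400·(0))/(1+7/400) = 9931/10000 ≈ 0.993100
step 2 [2y] zero: DF = P = 9441/10000 ≈ 0.944100

1 1 9931/10000
2 2 9441/10000
DF(1y) = 9931/10000 ≈ 0.993100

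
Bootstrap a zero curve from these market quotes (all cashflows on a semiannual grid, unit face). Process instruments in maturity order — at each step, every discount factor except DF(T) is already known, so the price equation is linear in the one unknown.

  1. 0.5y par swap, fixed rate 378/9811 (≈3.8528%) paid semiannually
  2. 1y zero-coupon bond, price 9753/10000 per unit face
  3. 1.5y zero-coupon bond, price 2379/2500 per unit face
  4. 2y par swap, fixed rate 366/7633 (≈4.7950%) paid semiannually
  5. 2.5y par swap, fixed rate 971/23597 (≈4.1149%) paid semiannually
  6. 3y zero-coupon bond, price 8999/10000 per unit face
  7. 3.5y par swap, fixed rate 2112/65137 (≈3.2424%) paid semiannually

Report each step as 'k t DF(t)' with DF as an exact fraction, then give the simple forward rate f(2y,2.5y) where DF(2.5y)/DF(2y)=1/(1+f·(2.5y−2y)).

step 1 [0.5y] swap r/2=189/9811: DF=(1 − 189/9811·(0))/(1+189/9811) = 9811/10000 ≈ 0.981100
step 2 [1y] zero: DF = P = 9753/10000 ≈ 0.975300
step 3 [1.5y] zero: DF = P = 2379/2500 ≈ 0.951600
step 4 [2y] swap r/2=183/7633: DF=(1 − 183/7633·(0.981100+0.975300+0.951600))/(1+183/7633) = 1817/2000 ≈ 0.908500
step 5 [2.5y] swap r/2=971/47194: DF=(1 − 971/47194·(0.981100+0.975300+0.951600+0.908500))/(1+971/47194) = 9029/10000 ≈ 0.902900
step 6 [3y] zero: DF = P = 8999/10000 ≈ 0.899900
step 7 [3.5y] swap r/2=1056/65137: DF=(1 − 1056/65137·(0.981100+0.975300+0.951600+0.908500+0.902900+0.899900))/(1+1056/65137) = 559/625 ≈ 0.894400

1 1/2 9811/10000
2 1 9753/10000
3 3/2 2379/2500
4 2 1817/2000
5 5/2 9029/10000
6 3 8999/10000
7 7/2 559/625
f(2y,2.5y) = ((1817/2000)/(9029/10000) − 1)/(1/2) = 112/9029 ≈ 1.2404%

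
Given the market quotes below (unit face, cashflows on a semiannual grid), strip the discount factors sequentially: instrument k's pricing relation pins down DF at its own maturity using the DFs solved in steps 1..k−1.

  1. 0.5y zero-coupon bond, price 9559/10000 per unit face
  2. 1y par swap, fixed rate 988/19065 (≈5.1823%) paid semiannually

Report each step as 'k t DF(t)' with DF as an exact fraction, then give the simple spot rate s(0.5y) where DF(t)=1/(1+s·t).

step 1 [0.5y] zero: DF = P = 9559/10000 ≈ 0.955900
step 2 [1y] swap r/2=494/19065: DF=(1 − 494/19065·(0.955900))/(1+494/19065) = 4753/5000 ≈ 0.950600

1 1/2 9559/10000
2 1 4753/5000
s(0.5y) = (1/(9559/10000) − 1)/(1/2) = 882/9559 ≈ 9.2269%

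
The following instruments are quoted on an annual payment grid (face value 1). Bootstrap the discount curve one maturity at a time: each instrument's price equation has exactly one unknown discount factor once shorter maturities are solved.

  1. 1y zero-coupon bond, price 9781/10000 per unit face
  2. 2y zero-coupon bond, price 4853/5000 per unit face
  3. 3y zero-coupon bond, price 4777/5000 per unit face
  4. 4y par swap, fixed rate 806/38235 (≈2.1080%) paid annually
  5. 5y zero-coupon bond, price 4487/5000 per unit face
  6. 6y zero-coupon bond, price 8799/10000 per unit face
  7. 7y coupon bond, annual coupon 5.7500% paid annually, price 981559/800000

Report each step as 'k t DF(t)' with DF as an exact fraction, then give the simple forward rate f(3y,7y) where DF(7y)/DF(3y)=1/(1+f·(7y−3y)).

1 1 9781/10000
2 2 4853/5000
3 3 4777/5000
4 4 4597/5000
5 5 4487/5000
6 6 8799/10000
7 7 8557/10000
f(3y,7y) = ((4777/5000)/(8557/10000) − 1)/(4) = 997/34228 ≈ 2.9128%

step 1 [1y] zero: DF = P = 9781/10000 ≈ 0.978100
step 2 [2y] zero: DF = P = 4853/5000 ≈ 0.970600
step 3 [3y] zero: DF = P = 4777/5000 ≈ 0.955400
step 4 [4y] swap r/1=806/38235: DF=(1 − 806/38235·(0.978100+0.970600+0.955400))/(1+806/38235) = 4597/5000 ≈ 0.919400
step 5 [5y] zero: DF = P = 4487/5000 ≈ 0.897400
step 6 [6y] zero: DF = P = 8799/10000 ≈ 0.879900
step 7 [7y] bond c/1=23/400: DF=(981559/800000 − 23/400·(0.978100+0.970600+0.955400+0.919400+0.897400+0.879900))/(1+23/400) = 8557/10000 ≈ 0.855700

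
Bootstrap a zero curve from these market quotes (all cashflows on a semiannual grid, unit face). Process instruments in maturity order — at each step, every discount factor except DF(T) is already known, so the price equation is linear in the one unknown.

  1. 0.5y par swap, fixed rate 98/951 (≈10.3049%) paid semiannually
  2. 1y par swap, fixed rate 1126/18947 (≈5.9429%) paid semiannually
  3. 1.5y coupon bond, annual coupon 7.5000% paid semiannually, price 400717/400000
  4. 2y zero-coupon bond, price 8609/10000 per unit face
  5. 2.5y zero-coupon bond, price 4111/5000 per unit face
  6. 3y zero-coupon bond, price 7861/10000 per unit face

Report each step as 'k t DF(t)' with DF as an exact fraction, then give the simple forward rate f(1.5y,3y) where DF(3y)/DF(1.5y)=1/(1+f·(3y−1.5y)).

1 1/2 951/1000
2 1 9437/10000
3 3/2 8971/10000
4 2 8609/10000
5 5/2 4111/5000
6 3 7861/10000
f(1.5y,3y) = ((8971/10000)/(7861/10000) − 1)/(3/2) = 740/7861 ≈ 9.4136%

step 1 [0.5y] swap r/2=49/951: DF=(1 − 49/951·(0))/(1+49/951) = 951/1000 ≈ 0.951000
step 2 [1y] swap r/2=563/18947: DF=(1 − 563/18947·(0.951000))/(1+563/18947) = 9437/10000 ≈ 0.943700
step 3 [1.5y] bond c/2=3/80: DF=(400717/400000 − 3/80·(0.951000+0.943700))/(1+3/80) = 8971/10000 ≈ 0.897100
step 4 [2y] zero: DF = P = 8609/10000 ≈ 0.860900
step 5 [2.5y] zero: DF = P = 4111/5000 ≈ 0.822200
step 6 [3y] zero: DF = P = 7861/10000 ≈ 0.786100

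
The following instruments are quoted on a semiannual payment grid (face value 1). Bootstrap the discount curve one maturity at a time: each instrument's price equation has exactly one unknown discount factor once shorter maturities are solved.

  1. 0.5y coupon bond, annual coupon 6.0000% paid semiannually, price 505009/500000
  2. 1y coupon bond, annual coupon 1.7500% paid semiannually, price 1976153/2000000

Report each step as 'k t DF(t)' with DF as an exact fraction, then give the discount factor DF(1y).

step 1 [0.5y] bond c/2=3/100: DF=(505009/500000 − 3/100·(0))/(1+3/100) = 4903/5000 ≈ 0.980600
step 2 [1y] bond c/2=7/800: DF=(1976153/2000000 − 7/800·(0.980600))/(1+7/800) = 971/1000 ≈ 0.971000

1 1/2 4903/5000
2 1 971/1000
DF(1y) = 971/1000 ≈ 0.971000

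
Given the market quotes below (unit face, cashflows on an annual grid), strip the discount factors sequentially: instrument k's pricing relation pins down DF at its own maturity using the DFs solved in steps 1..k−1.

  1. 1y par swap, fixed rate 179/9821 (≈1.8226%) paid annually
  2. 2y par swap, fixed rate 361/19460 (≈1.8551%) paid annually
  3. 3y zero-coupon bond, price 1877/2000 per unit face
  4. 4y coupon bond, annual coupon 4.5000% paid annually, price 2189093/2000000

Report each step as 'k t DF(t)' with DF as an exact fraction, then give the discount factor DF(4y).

1 1 9821/10000
2 2 9639/10000
3 3 1877/2000
4 4 577/625
DF(4y) = 577/625 ≈ 0.923200

step 1 [1y] swap r/1=179/9821: DF=(1 − 179/9821·(0))/(1+179/9821) = 9821/10000 ≈ 0.982100
step 2 [2y] swap r/1=361/19460: DF=(1 − 361/19460·(0.982100))/(1+361/19460) = 9639/10000 ≈ 0.963900
step 3 [3y] zero: DF = P = 1877/2000 ≈ 0.938500
step 4 [4y] bond c/1=9/200: DF=(2189093/2000000 − 9/200·(0.982100+0.963900+0.938500))/(1+9/200) = 577/625 ≈ 0.923200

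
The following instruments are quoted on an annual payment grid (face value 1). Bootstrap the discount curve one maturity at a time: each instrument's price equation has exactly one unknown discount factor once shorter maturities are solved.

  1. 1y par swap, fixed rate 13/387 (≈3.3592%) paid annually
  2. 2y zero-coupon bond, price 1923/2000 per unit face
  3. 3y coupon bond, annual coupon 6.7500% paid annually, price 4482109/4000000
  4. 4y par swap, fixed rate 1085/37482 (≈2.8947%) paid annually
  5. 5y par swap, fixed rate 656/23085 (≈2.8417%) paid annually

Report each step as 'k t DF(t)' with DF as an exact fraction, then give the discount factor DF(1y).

step 1 [1y] swap r/1=13/387: DF=(1 − 13/387·(0))/(1+13/387) = 387/400 ≈ 0.967500
step 2 [2y] zero: DF = P = 1923/2000 ≈ 0.961500
step 3 [3y] bond c/1=27/400: DF=(4482109/4000000 − 27/400·(0.967500+0.961500))/(1+27/400) = 9277/10000 ≈ 0.927700
step 4 [4y] swap r/1=1085/37482: DF=(1 − 1085/37482·(0.967500+0.961500+0.927700))/(1+1085/37482) = 1783/2000 ≈ 0.891500
step 5 [5y] swap r/1=656/23085: DF=(1 − 656/23085·(0.967500+0.961500+0.927700+0.891500))/(1+656/23085) = 543/625 ≈ 0.868800

1 1 387/400
2 2 1923/2000
3 3 9277/10000
4 4 1783/2000
5 5 543/625
DF(1y) = 387/400 ≈ 0.967500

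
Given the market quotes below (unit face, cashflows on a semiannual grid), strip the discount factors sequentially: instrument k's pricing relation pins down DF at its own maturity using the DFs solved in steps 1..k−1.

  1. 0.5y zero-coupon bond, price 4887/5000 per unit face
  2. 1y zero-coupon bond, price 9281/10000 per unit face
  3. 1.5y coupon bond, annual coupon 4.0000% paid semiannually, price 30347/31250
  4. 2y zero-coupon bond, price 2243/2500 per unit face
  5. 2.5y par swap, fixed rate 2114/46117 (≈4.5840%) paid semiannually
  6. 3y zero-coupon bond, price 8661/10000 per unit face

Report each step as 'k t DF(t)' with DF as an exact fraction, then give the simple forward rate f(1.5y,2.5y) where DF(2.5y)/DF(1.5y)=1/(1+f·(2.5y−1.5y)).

1 1/2 4887/5000
2 1 9281/10000
3 3/2 9147/10000
4 2 2243/2500
5 5/2 8943/10000
6 3 8661/10000
f(1.5y,2.5y) = ((9147/10000)/(8943/10000) − 1)/(1) = 68/2981 ≈ 2.2811%

step 1 [0.5y] zero: DF = P = 4887/5000 ≈ 0.977400
step 2 [1y] zero: DF = P = 9281/10000 ≈ 0.928100
step 3 [1.5y] bond c/2=1/50: DF=(30347/31250 − 1/50·(0.977400+0.928100))/(1+1/50) = 9147/10000 ≈ 0.914700
step 4 [2y] zero: DF = P = 2243/2500 ≈ 0.897200
step 5 [2.5y] swap r/2=1057/46117: DF=(1 − 1057/46117·(0.977400+0.928100+0.914700+0.897200))/(1+1057/46117) = 8943/10000 ≈ 0.894300
step 6 [3y] zero: DF = P = 8661/10000 ≈ 0.866100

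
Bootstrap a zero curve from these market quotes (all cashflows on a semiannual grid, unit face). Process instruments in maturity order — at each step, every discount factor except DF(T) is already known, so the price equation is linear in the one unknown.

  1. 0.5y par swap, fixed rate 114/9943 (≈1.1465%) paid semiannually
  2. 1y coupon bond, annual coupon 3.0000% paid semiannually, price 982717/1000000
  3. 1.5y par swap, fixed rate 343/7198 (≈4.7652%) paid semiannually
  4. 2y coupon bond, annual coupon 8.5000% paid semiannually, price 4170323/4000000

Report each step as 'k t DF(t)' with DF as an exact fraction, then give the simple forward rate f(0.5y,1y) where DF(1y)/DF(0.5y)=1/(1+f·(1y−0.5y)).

1 1/2 9943/10000
2 1 1907/2000
3 3/2 4657/5000
4 2 8827/10000
f(0.5y,1y) = ((9943/10000)/(1907/2000) − 1)/(1/2) = 816/9535 ≈ 8.5579%

step 1 [0.5y] swap r/2=57/9943: DF=(1 − 57/9943·(0))/(1+57/9943) = 9943/10000 ≈ 0.994300
step 2 [1y] bond c/2=3/200: DF=(982717/1000000 − 3/200·(0.994300))/(1+3/200) = 1907/2000 ≈ 0.953500
step 3 [1.5y] swap r/2=343/14396: DF=(1 − 343/14396·(0.994300+0.953500))/(1+343/14396) = 4657/5000 ≈ 0.931400
step 4 [2y] bond c/2=17/400: DF=(4170323/4000000 − 17/400·(0.994300+0.953500+0.931400))/(1+17/400) = 8827/10000 ≈ 0.882700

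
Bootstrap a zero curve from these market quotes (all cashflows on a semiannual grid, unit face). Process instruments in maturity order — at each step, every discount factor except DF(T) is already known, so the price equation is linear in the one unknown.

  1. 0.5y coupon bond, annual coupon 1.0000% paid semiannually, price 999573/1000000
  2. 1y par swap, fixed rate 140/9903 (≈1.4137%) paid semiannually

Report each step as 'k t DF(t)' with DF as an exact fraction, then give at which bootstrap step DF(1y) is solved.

1 1/2 4973/5000
2 1 493/500
DF(1y) is solved at step 2

step 1 [0.5y] bond c/2=1/200: DF=(999573/1000000 − 1/200·(0))/(1+1/200) = 4973/5000 ≈ 0.994600
step 2 [1y] swap r/2=70/9903: DF=(1 − 70/9903·(0.994600))/(1+70/9903) = 493/500 ≈ 0.986000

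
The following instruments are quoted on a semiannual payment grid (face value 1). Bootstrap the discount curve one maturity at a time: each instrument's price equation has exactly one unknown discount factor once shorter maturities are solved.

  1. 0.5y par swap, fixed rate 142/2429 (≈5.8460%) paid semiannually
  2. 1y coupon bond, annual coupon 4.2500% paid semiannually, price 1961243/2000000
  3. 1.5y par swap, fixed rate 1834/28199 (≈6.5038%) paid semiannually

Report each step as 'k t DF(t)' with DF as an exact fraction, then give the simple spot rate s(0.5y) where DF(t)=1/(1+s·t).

step 1 [0.5y] swap r/2=71/2429: DF=(1 − 71/2429·(0))/(1+71/2429) = 2429/2500 ≈ 0.971600
step 2 [1y] bond c/2=17/800: DF=(1961243/2000000 − 17/800·(0.971600))/(1+17/800) = 47/50 ≈ 0.940000
step 3 [1.5y] swap r/2=917/28199: DF=(1 − 917/28199·(0.971600+0.940000))/(1+917/28199) = 9083/10000 ≈ 0.908300

1 1/2 2429/2500
2 1 47/50
3 3/2 9083/10000
s(0.5y) = (1/(2429/2500) − 1)/(1/2) = 142/2429 ≈ 5.8460%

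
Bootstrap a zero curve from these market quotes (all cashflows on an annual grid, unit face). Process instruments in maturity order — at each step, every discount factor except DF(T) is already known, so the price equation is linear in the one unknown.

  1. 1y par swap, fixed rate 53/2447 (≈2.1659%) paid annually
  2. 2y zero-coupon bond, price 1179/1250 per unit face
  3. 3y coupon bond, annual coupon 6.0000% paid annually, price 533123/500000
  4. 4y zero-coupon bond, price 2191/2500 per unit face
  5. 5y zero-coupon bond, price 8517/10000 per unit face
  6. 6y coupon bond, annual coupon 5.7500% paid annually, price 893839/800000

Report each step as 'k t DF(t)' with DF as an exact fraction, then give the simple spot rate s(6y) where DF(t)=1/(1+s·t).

step 1 [1y] swap r/1=53/2447: DF=(1 − 53/2447·(0))/(1+53/2447) = 2447/2500 ≈ 0.978800
step 2 [2y] zero: DF = P = 1179/1250 ≈ 0.943200
step 3 [3y] bond c/1=3/50: DF=(533123/500000 − 3/50·(0.978800+0.943200))/(1+3/50) = 8971/10000 ≈ 0.897100
step 4 [4y] zero: DF = P = 2191/2500 ≈ 0.876400
step 5 [5y] zero: DF = P = 8517/10000 ≈ 0.851700
step 6 [6y] bond c/1=23/400: DF=(893839/800000 − 23/400·(0.978800+0.943200+0.897100+0.876400+0.851700))/(1+23/400) = 8093/10000 ≈ 0.809300

1 1 2447/2500
2 2 1179/1250
3 3 8971/10000
4 4 2191/2500
5 5 8517/10000
6 6 8093/10000
s(6y) = (1/(8093/10000) − 1)/(6) = 1907/48558 ≈ 3.9273%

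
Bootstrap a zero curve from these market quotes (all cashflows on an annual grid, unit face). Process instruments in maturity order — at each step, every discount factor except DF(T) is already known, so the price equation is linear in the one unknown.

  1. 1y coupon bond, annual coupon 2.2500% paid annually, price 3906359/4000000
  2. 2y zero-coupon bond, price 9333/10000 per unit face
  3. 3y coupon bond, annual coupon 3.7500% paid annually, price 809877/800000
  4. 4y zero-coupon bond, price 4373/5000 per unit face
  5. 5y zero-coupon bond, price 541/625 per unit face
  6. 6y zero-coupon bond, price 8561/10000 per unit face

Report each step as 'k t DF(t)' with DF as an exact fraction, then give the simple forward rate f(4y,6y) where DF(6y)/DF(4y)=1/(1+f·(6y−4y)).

1 1 9551/10000
2 2 9333/10000
3 3 363/400
4 4 4373/5000
5 5 541/625
6 6 8561/10000
f(4y,6y) = ((4373/5000)/(8561/10000) − 1)/(2) = 185/17122 ≈ 1.0805%

step 1 [1y] bond c/1=9/400: DF=(3906359/4000000 − 9/400·(0))/(1+9/400) = 9551/10000 ≈ 0.955100
step 2 [2y] zero: DF = P = 9333/10000 ≈ 0.933300
step 3 [3y] bond c/1=3/80: DF=(809877/800000 − 3/80·(0.955100+0.933300))/(1+3/80) = 363/400 ≈ 0.907500
step 4 [4y] zero: DF = P = 4373/5000 ≈ 0.874600
step 5 [5y] zero: DF = P = 541/625 ≈ 0.865600
step 6 [6y] zero: DF = P = 8561/10000 ≈ 0.856100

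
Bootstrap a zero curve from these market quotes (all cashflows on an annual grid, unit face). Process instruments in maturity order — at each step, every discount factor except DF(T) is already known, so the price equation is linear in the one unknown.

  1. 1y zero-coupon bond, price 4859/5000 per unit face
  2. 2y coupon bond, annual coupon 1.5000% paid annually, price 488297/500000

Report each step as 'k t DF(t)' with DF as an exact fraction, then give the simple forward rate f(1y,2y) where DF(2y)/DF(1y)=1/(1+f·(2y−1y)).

step 1 [1y] zero: DF = P = 4859/5000 ≈ 0.971800
step 2 [2y] bond c/1=3/200: DF=(488297/500000 − 3/200·(0.971800))/(1+3/200) = 4739/5000 ≈ 0.947800

1 1 4859/5000
2 2 4739/5000
f(1y,2y) = ((4859/5000)/(4739/5000) − 1)/(1) = 120/4739 ≈ 2.5322%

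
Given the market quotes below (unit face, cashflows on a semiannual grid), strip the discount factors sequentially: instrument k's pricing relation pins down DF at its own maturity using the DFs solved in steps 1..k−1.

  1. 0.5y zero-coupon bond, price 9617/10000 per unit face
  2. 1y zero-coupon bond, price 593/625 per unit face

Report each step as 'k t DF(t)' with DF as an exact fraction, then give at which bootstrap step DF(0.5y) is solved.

step 1 [0.5y] zero: DF = P = 9617/10000 ≈ 0.961700
step 2 [1y] zero: DF = P = 593/625 ≈ 0.948800

1 1/2 9617/10000
2 1 593/625
DF(0.5y) is solved at step 1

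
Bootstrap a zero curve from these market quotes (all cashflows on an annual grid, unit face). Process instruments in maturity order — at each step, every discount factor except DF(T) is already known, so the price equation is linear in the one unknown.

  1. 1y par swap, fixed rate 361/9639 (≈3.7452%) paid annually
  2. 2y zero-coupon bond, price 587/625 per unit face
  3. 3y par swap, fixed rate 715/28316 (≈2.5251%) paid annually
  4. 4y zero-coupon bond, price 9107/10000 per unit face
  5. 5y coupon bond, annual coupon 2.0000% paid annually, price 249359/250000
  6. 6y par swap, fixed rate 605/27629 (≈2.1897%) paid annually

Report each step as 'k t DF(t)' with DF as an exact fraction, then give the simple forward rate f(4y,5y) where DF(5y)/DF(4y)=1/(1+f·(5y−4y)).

step 1 [1y] swap r/1=361/9639: DF=(1 − 361/9639·(0))/(1+361/9639) = 9639/10000 ≈ 0.963900
step 2 [2y] zero: DF = P = 587/625 ≈ 0.939200
step 3 [3y] swap r/1=715/28316: DF=(1 − 715/28316·(0.963900+0.939200))/(1+715/28316) = 1857/2000 ≈ 0.928500
step 4 [4y] zero: DF = P = 9107/10000 ≈ 0.910700
step 5 [5y] bond c/1=1/50: DF=(249359/250000 − 1/50·(0.963900+0.939200+0.928500+0.910700))/(1+1/50) = 1809/2000 ≈ 0.904500
step 6 [6y] swap r/1=605/27629: DF=(1 − 605/27629·(0.963900+0.939200+0.928500+0.910700+0.904500))/(1+605/27629) = 879/1000 ≈ 0.879000

1 1 9639/10000
2 2 587/625
3 3 1857/2000
4 4 9107/10000
5 5 1809/2000
6 6 879/1000
f(4y,5y) = ((9107/10000)/(1809/2000) − 1)/(1) = 62/9045 ≈ 0.6855%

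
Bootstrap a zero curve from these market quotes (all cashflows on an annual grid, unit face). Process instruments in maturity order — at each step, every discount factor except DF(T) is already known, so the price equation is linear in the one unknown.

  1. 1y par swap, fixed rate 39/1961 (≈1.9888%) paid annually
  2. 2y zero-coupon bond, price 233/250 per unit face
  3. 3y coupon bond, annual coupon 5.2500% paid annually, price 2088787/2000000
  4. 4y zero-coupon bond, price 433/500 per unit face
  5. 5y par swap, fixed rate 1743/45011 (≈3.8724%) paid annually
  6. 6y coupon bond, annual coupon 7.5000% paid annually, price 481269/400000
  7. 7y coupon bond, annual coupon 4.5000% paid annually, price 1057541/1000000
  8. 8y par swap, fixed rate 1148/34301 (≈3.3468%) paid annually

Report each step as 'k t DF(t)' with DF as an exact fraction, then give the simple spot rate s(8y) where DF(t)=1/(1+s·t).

step 1 [1y] swap r/1=39/1961: DF=(1 − 39/1961·(0))/(1+39/1961) = 1961/2000 ≈ 0.980500
step 2 [2y] zero: DF = P = 233/250 ≈ 0.932000
step 3 [3y] bond c/1=21/400: DF=(2088787/2000000 − 21/400·(0.980500+0.932000))/(1+21/400) = 8969/10000 ≈ 0.896900
step 4 [4y] zero: DF = P = 433/500 ≈ 0.866000
step 5 [5y] swap r/1=1743/45011: DF=(1 − 1743/45011·(0.980500+0.932000+0.896900+0.866000))/(1+1743/45011) = 8257/10000 ≈ 0.825700
step 6 [6y] bond c/1=3/40: DF=(481269/400000 − 3/40·(0.980500+0.932000+0.896900+0.866000+0.825700))/(1+3/40) = 2013/2500 ≈ 0.805200
step 7 [7y] bond c/1=9/200: DF=(1057541/1000000 − 9/200·(0.980500+0.932000+0.896900+0.866000+0.825700+0.805200))/(1+9/200) = 1567/2000 ≈ 0.783500
step 8 [8y] swap r/1=1148/34301: DF=(1 − 1148/34301·(0.980500+0.932000+0.896900+0.866000+0.825700+0.805200+0.783500))/(1+1148/34301) = 963/1250 ≈ 0.770400

1 1 1961/2000
2 2 233/250
3 3 8969/10000
4 4 433/500
5 5 8257/10000
6 6 2013/2500
7 7 1567/2000
8 8 963/1250
s(8y) = (1/(963/1250) − 1)/(8) = 287/7704 ≈ 3.7253%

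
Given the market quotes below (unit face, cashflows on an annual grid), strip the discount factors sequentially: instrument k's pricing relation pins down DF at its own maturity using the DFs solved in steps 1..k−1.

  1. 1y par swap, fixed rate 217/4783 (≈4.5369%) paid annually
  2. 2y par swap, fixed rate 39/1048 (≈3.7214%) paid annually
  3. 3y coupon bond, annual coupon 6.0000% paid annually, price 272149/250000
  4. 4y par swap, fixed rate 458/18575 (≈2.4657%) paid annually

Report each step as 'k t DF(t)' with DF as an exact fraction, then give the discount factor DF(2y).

step 1 [1y] swap r/1=217/4783: DF=(1 − 217/4783·(0))/(1+217/4783) = 4783/5000 ≈ 0.956600
step 2 [2y] swap r/1=39/1048: DF=(1 − 39/1048·(0.956600))/(1+39/1048) = 4649/5000 ≈ 0.929800
step 3 [3y] bond c/1=3/50: DF=(272149/250000 − 3/50·(0.956600+0.929800))/(1+3/50) = 4601/5000 ≈ 0.920200
step 4 [4y] swap r/1=458/18575: DF=(1 − 458/18575·(0.956600+0.929800+0.920200))/(1+458/18575) = 2271/2500 ≈ 0.908400

1 1 4783/5000
2 2 4649/5000
3 3 4601/5000
4 4 2271/2500
DF(2y) = 4649/5000 ≈ 0.929800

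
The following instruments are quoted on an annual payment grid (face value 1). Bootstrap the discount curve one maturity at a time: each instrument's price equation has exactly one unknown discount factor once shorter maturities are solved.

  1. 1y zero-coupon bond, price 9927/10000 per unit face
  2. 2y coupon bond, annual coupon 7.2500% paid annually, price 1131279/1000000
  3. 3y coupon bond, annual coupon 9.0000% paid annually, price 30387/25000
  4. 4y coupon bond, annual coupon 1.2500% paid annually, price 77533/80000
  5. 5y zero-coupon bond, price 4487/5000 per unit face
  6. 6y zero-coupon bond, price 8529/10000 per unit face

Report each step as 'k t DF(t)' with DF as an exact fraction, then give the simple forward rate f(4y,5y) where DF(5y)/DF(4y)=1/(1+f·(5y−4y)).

1 1 9927/10000
2 2 9877/10000
3 3 2379/2500
4 4 921/1000
5 5 4487/5000
6 6 8529/10000
f(4y,5y) = ((921/1000)/(4487/5000) − 1)/(1) = 118/4487 ≈ 2.6298%

step 1 [1y] zero: DF = P = 9927/10000 ≈ 0.992700
step 2 [2y] bond c/1=29/400: DF=(1131279/1000000 − 29/400·(0.992700))/(1+29/400) = 9877/10000 ≈ 0.987700
step 3 [3y] bond c/1=9/100: DF=(30387/25000 − 9/100·(0.992700+0.987700))/(1+9/100) = 2379/2500 ≈ 0.951600
step 4 [4y] bond c/1=1/80: DF=(77533/80000 − 1/80·(0.992700+0.987700+0.951600))/(1+1/80) = 921/1000 ≈ 0.921000
step 5 [5y] zero: DF = P = 4487/5000 ≈ 0.897400
step 6 [6y] zero: DF = P = 8529/10000 ≈ 0.852900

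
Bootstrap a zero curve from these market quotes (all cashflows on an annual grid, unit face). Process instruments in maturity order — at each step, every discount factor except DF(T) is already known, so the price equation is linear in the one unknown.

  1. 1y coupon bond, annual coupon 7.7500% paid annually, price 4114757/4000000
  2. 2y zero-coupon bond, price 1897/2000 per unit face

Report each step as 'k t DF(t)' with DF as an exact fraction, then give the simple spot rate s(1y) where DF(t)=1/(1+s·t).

1 1 9547/10000
2 2 1897/2000
s(1y) = (1/(9547/10000) − 1)/(1) = 453/9547 ≈ 4.7449%

step 1 [1y] bond c/1=31/400: DF=(4114757/4000000 − 31/400·(0))/(1+31/400) = 9547/10000 ≈ 0.954700
step 2 [2y] zero: DF = P = 1897/2000 ≈ 0.948500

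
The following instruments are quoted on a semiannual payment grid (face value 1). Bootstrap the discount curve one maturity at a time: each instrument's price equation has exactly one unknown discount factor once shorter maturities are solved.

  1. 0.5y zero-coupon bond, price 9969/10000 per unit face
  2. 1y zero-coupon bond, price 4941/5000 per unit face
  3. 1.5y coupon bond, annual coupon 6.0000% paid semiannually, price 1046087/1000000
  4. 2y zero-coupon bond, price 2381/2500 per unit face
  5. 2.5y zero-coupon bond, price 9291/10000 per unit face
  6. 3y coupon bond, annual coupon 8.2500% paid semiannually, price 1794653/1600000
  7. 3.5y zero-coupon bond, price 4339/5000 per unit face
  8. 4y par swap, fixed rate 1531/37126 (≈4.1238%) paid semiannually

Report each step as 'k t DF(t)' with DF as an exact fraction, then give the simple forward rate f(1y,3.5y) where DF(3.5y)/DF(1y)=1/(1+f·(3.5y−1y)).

step 1 [0.5y] zero: DF = P = 9969/10000 ≈ 0.996900
step 2 [1y] zero: DF = P = 4941/5000 ≈ 0.988200
step 3 [1.5y] bond c/2=3/100: DF=(1046087/1000000 − 3/100·(0.996900+0.988200))/(1+3/100) = 4789/5000 ≈ 0.957800
step 4 [2y] zero: DF = P = 2381/2500 ≈ 0.952400
step 5 [2.5y] zero: DF = P = 9291/10000 ≈ 0.929100
step 6 [3y] bond c/2=33/800: DF=(1794653/1600000 − 33/800·(0.996900+0.988200+0.957800+0.952400+0.929100))/(1+33/800) = 8861/10000 ≈ 0.886100
step 7 [3.5y] zero: DF = P = 4339/5000 ≈ 0.867800
step 8 [4y] swap r/2=1531/74252: DF=(1 − 1531/74252·(0.996900+0.988200+0.957800+0.952400+0.929100+0.886100+0.867800))/(1+1531/74252) = 8469/10000 ≈ 0.846900

1 1/2 9969/10000
2 1 4941/5000
3 3/2 4789/5000
4 2 2381/2500
5 5/2 9291/10000
6 3 8861/10000
7 7/2 4339/5000
8 4 8469/10000
f(1y,3.5y) = ((4941/5000)/(4339/5000) − 1)/(5/2) = 1204/21695 ≈ 5.5497%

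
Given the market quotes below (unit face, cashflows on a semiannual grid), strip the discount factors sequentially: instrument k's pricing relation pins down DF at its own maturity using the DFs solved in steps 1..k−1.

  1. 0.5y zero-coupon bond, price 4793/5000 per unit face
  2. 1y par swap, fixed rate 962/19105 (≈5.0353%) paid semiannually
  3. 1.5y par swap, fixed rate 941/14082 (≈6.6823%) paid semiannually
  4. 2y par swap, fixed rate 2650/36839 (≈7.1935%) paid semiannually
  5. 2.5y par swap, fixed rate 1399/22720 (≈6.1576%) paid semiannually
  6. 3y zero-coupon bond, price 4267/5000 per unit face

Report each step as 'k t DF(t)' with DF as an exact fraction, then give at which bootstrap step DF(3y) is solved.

1 1/2 4793/5000
2 1 9519/10000
3 3/2 9059/10000
4 2 347/400
5 5/2 8601/10000
6 3 4267/5000
DF(3y) is solved at step 6

step 1 [0.5y] zero: DF = P = 4793/5000 ≈ 0.958600
step 2 [1y] swap r/2=481/19105: DF=(1 − 481/19105·(0.958600))/(1+481/19105) = 9519/10000 ≈ 0.951900
step 3 [1.5y] swap r/2=941/28164: DF=(1 − 941/28164·(0.958600+0.951900))/(1+941/28164) = 9059/10000 ≈ 0.905900
step 4 [2y] swap r/2=1325/36839: DF=(1 − 1325/36839·(0.958600+0.951900+0.905900))/(1+1325/36839) = 347/400 ≈ 0.867500
step 5 [2.5y] swap r/2=1399/45440: DF=(1 − 1399/45440·(0.958600+0.951900+0.905900+0.867500))/(1+1399/45440) = 8601/10000 ≈ 0.860100
step 6 [3y] zero: DF = P = 4267/5000 ≈ 0.853400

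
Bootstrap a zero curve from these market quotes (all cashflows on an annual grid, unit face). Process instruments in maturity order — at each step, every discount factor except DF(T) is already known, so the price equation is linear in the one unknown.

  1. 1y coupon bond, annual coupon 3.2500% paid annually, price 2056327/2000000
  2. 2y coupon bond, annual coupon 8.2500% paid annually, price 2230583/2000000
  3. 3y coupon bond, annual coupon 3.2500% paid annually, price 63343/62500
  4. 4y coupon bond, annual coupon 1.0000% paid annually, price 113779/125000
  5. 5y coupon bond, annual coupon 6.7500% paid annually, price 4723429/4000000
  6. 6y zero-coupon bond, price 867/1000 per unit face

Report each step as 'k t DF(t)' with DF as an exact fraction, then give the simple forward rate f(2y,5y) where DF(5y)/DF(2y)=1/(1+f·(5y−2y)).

1 1 4979/5000
2 2 1193/1250
3 3 4601/5000
4 4 1091/1250
5 5 1739/2000
6 6 867/1000
f(2y,5y) = ((1193/1250)/(1739/2000) − 1)/(3) = 283/8695 ≈ 3.2547%

step 1 [1y] bond c/1=13/400: DF=(2056327/2000000 − 13/400·(0))/(1+13/400) = 4979/5000 ≈ 0.995800
step 2 [2y] bond c/1=33/400: DF=(2230583/2000000 − 33/400·(0.995800))/(1+33/400) = 1193/1250 ≈ 0.954400
step 3 [3y] bond c/1=13/400: DF=(63343/62500 − 13/400·(0.995800+0.954400))/(1+13/400) = 4601/5000 ≈ 0.920200
step 4 [4y] bond c/1=1/100: DF=(113779/125000 − 1/100·(0.995800+0.954400+0.920200))/(1+1/100) = 1091/1250 ≈ 0.872800
step 5 [5y] bond c/1=27/400: DF=(4723429/4000000 − 27/400·(0.995800+0.954400+0.920200+0.872800))/(1+27/400) = 1739/2000 ≈ 0.869500
step 6 [6y] zero: DF = P = 867/1000 ≈ 0.867000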